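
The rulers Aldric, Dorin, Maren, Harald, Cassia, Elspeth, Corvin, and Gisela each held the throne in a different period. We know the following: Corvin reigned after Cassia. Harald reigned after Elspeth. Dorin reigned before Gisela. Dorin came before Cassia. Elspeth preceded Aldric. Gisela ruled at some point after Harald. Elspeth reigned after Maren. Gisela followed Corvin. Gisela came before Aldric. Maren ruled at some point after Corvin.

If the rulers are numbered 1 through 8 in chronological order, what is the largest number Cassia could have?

Cassia must come before Aldric, Corvin, Elspeth, Gisela, Harald, and Maren — 6 rulers forced after them.
Everything else can be placed before Cassia in some valid order, so Cassia can sit as late as position 8 − 6 = 2.

2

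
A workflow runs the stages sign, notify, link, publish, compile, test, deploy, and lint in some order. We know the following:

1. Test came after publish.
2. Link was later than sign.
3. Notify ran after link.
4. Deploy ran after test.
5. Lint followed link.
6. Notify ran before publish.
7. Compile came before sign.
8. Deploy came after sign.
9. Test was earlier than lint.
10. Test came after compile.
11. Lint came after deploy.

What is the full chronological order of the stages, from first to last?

The constraints fix every adjacent pair, so only one ordering works:
compile → sign → link → notify → publish → test → deploy → lint.

compile, sign, link, notify, publish, test, deploy, lint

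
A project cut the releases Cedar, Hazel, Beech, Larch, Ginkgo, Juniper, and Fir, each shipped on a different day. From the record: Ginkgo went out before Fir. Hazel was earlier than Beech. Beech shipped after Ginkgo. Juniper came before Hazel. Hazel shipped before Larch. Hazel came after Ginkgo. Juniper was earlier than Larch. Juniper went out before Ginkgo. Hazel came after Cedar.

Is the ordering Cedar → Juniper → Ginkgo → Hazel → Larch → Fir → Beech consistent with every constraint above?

yes

Check each stated constraint against the proposed order — e.g. Cedar is ahead of Hazel; Ginkgo is ahead of Beech. Every pair is in the required order; nothing is violated.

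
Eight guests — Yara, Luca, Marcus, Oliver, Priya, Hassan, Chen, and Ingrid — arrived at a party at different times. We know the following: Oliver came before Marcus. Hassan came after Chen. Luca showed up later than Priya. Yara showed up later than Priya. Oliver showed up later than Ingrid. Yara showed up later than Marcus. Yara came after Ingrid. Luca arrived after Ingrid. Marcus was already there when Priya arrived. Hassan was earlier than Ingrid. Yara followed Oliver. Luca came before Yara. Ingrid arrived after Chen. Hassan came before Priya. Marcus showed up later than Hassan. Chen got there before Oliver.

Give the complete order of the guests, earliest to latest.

Chen, Hassan, Ingrid, Oliver, Marcus, Priya, Luca, Yara

The constraints fix every adjacent pair, so only one ordering works:
Chen → Hassan → Ingrid → Oliver → Marcus → Priya → Luca → Yara.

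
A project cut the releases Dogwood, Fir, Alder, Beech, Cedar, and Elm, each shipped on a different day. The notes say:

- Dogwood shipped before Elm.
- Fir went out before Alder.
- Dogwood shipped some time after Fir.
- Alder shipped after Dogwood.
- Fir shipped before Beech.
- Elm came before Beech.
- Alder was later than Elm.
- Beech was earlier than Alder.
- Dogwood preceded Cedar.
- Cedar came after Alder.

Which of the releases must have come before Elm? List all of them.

Directly stated before Elm: Dogwood.
Fir reaches Elm via Fir → Dogwood → Elm.

Dogwood, Fir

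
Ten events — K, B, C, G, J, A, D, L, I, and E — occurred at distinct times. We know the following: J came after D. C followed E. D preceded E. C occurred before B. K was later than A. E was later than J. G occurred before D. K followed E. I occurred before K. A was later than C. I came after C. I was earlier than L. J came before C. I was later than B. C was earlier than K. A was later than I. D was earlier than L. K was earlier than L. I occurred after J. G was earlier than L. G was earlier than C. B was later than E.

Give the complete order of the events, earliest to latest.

The constraints fix every adjacent pair, so only one ordering works:
G → D → J → E → C → B → I → A → K → L.

G, D, J, E, C, B, I, A, K, L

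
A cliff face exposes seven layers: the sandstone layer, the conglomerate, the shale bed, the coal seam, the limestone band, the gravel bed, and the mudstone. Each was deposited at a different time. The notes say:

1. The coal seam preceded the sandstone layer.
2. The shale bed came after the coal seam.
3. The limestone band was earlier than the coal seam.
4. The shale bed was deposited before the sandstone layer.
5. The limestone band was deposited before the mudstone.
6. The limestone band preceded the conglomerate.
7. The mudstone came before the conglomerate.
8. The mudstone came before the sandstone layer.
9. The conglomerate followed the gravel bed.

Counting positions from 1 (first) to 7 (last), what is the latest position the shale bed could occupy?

The shale bed must come before the sandstone layer — 1 layer forced after it.
Everything else can be placed before the shale bed in some valid order, so the shale bed can sit as late as position 7 − 1 = 6.

6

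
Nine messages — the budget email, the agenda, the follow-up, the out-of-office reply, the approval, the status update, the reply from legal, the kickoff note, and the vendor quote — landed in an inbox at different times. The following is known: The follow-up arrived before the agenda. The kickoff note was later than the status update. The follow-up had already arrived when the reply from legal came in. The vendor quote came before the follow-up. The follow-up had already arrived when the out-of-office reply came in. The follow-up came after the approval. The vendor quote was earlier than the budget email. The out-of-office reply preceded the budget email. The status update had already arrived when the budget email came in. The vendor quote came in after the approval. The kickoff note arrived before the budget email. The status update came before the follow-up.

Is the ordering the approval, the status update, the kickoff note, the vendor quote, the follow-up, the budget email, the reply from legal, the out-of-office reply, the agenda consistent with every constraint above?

The constraints require the out-of-office reply before the budget email, but in the proposed sequence the budget email appears ahead of the out-of-office reply. That one violation is enough.

no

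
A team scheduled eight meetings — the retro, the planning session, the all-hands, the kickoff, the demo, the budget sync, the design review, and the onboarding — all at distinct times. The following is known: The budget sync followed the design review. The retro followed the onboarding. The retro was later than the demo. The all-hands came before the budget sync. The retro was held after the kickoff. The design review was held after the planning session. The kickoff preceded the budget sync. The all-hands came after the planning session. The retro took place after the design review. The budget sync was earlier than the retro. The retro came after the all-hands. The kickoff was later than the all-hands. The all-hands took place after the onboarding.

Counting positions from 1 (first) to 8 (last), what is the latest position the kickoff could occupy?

6

The kickoff must come before the budget sync and the retro — 2 meetings forced after it.
Everything else can be placed before the kickoff in some valid order, so the kickoff can sit as late as position 8 − 2 = 6.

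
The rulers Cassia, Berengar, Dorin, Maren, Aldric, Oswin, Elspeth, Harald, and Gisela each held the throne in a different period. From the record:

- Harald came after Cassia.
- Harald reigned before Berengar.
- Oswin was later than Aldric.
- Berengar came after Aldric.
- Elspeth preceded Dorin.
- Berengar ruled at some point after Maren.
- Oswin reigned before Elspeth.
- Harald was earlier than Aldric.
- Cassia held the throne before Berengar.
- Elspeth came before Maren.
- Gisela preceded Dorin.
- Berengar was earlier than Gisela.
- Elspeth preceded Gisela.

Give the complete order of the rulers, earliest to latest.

Cassia, Harald, Aldric, Oswin, Elspeth, Maren, Berengar, Gisela, Dorin

The constraints fix every adjacent pair, so only one ordering works:
Cassia → Harald → Aldric → Oswin → Elspeth → Maren → Berengar → Gisela → Dorin.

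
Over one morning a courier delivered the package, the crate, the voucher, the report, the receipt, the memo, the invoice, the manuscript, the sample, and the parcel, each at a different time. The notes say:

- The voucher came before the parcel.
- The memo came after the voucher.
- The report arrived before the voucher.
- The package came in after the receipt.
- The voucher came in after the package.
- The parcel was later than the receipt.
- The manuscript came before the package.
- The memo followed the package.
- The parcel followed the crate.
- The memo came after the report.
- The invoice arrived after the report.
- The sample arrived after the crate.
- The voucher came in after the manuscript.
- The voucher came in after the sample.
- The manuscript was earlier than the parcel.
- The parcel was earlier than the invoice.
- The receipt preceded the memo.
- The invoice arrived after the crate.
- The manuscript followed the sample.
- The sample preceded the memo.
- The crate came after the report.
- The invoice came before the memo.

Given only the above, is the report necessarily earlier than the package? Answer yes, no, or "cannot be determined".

Chain the constraints: the report → the crate → the sample → the manuscript → the package. Each link is directly stated, so the report comes before the package.

yes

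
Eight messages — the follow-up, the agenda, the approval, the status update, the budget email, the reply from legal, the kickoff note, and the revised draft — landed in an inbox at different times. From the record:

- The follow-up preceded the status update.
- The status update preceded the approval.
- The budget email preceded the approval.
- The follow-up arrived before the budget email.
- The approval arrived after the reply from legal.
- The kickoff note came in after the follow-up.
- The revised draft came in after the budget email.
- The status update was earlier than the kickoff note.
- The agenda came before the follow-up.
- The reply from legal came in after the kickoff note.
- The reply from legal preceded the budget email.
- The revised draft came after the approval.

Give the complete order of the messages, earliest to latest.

the agenda, the follow-up, the status update, the kickoff note, the reply from legal, the budget email, the approval, the revised draft

The constraints fix every adjacent pair, so only one ordering works:
the agenda → the follow-up → the status update → the kickoff note → the reply from legal → the budget email → the approval → the revised draft.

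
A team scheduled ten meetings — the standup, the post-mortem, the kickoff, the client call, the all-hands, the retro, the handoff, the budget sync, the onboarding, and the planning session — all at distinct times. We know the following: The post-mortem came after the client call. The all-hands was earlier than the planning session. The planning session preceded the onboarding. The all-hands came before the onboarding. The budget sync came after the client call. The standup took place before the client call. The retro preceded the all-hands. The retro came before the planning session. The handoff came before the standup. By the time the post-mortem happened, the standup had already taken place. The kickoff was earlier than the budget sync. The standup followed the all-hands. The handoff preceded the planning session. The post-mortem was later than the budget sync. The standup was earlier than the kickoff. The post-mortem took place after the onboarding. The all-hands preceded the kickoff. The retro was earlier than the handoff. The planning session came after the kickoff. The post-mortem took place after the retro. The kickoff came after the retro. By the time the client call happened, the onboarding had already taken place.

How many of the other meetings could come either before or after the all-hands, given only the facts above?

Forced before the all-hands: the retro; forced after the all-hands: the budget sync, the client call, the kickoff, the onboarding, the planning session, the post-mortem, and the standup.
That leaves the handoff with no forced order relative to the all-hands — 1.

1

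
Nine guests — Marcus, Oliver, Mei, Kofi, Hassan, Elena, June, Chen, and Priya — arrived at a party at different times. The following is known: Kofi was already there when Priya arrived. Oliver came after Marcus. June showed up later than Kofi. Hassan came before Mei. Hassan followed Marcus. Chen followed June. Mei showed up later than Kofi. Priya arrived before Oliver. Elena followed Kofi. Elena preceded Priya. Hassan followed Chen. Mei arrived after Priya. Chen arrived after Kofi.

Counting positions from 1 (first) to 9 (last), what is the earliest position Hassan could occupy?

5

Chen, June, Kofi, and Marcus must all come before Hassan — 4 forced predecessors.
Nothing else is forced ahead of Hassan, so their earliest slot is position 4 + 1 = 5.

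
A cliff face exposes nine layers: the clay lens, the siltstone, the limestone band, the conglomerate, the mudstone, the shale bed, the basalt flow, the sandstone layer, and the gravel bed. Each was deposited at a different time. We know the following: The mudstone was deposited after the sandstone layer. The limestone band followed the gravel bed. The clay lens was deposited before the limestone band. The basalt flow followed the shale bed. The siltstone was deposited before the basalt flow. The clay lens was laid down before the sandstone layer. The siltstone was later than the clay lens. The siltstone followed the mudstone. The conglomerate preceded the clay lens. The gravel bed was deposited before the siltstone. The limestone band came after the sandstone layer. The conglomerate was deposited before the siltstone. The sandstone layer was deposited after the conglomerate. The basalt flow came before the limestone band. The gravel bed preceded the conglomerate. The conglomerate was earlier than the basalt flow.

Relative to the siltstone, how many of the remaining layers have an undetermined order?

Forced before the siltstone: the clay lens, the conglomerate, the gravel bed, the mudstone, and the sandstone layer; forced after the siltstone: the basalt flow and the limestone band.
That leaves the shale bed with no forced order relative to the siltstone — 1.

1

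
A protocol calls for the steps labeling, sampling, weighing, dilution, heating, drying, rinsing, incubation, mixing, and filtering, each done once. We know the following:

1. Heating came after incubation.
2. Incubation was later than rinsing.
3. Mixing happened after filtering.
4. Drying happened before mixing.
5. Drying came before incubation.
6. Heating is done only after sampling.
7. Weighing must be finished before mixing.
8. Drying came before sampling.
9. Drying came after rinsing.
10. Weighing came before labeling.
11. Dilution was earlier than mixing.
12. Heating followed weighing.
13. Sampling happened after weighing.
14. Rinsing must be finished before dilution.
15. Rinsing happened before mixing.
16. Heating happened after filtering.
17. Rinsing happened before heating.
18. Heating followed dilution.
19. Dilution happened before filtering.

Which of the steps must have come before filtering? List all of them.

Directly stated before filtering: dilution.
Rinsing reaches filtering via rinsing → dilution → filtering.
No chain forces heating (or any of the others) ahead of filtering.

dilution, rinsing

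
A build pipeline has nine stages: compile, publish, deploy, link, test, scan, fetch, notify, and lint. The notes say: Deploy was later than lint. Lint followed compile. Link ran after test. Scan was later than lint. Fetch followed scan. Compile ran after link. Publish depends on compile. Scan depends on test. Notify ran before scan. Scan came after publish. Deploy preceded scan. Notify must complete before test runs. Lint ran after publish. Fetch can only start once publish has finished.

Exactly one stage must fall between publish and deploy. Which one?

Tracing the constraints gives publish → lint → deploy, so lint sits after publish and before deploy.
No other stage is forced both after publish and before deploy.

lint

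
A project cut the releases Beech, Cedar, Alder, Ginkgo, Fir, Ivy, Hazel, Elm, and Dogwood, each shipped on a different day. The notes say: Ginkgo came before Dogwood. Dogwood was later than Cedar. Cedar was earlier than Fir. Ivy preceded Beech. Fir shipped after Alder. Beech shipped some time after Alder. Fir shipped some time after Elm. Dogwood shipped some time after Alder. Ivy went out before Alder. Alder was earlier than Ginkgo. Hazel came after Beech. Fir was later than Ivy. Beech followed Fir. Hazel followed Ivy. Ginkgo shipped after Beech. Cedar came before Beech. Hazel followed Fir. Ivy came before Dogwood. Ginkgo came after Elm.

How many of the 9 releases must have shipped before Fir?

Directly stated before Fir: Alder, Cedar, Elm, and Ivy.
No chain forces Beech (or any of the others) ahead of Fir.
That's Alder, Cedar, Elm, and Ivy — 4 in all.

4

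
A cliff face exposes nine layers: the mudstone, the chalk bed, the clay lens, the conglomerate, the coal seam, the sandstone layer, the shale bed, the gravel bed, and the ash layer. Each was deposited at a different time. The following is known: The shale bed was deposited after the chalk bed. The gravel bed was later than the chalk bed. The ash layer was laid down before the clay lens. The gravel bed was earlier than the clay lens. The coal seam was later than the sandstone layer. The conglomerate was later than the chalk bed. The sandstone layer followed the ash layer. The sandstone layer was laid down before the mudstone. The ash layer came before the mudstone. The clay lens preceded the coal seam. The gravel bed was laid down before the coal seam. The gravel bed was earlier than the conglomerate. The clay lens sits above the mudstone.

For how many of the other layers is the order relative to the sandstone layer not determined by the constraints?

Forced before the sandstone layer: the ash layer; forced after the sandstone layer: the clay lens, the coal seam, and the mudstone.
That leaves the chalk bed, the conglomerate, the gravel bed, and the shale bed with no forced order relative to the sandstone layer — 4.

4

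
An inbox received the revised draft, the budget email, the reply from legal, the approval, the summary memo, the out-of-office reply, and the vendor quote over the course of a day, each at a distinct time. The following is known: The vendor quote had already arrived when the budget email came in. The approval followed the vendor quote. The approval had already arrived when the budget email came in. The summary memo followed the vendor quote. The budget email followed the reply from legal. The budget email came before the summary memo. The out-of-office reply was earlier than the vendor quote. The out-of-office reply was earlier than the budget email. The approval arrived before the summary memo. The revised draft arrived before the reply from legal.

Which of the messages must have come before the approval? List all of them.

Directly stated before the approval: the vendor quote.
The out-of-office reply reaches the approval via the out-of-office reply → the vendor quote → the approval.

the out-of-office reply, the vendor quote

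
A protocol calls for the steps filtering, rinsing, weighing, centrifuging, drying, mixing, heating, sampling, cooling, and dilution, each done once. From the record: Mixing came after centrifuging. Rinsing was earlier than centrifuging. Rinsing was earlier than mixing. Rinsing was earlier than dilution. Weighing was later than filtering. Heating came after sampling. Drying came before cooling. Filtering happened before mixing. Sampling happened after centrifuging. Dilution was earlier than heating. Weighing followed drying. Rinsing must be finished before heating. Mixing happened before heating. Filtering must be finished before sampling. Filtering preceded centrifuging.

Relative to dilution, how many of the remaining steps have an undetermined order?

Forced before dilution: rinsing; forced after dilution: heating.
That leaves centrifuging, cooling, drying, filtering, mixing, sampling, and weighing with no forced order relative to dilution — 7.

7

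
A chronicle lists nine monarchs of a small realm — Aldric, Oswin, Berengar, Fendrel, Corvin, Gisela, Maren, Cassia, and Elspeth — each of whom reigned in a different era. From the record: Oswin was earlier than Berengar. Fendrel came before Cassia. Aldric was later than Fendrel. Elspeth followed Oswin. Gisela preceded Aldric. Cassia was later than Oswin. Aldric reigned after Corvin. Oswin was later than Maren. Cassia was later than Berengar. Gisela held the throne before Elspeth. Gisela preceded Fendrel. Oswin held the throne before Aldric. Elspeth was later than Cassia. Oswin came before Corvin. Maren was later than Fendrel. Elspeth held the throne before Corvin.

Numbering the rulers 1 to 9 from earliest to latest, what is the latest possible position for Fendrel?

2

Fendrel must come before Aldric, Berengar, Cassia, Corvin, Elspeth, Maren, and Oswin — 7 rulers forced after them.
Everything else can be placed before Fendrel in some valid order, so Fendrel can sit as late as position 9 − 7 = 2.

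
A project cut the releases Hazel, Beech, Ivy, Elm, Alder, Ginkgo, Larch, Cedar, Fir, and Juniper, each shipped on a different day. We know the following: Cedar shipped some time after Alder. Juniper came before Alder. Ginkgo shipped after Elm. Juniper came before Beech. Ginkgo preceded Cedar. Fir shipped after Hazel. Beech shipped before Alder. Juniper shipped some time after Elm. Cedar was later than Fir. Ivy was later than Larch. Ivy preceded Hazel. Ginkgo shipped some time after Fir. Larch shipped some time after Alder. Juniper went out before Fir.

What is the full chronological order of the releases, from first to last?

Elm, Juniper, Beech, Alder, Larch, Ivy, Hazel, Fir, Ginkgo, Cedar

The constraints fix every adjacent pair, so only one ordering works:
Elm → Juniper → Beech → Alder → Larch → Ivy → Hazel → Fir → Ginkgo → Cedar.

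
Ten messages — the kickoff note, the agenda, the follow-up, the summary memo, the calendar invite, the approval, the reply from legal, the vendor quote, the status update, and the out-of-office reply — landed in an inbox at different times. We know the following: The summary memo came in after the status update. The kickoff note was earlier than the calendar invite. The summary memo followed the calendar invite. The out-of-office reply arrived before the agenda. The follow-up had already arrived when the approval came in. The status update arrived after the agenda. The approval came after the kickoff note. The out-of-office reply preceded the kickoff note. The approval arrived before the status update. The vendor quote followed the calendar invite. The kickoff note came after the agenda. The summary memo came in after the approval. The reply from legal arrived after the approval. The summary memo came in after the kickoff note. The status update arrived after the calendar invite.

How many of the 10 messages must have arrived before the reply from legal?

Directly stated before the reply from legal: the approval.
The agenda reaches the reply from legal via the agenda → the kickoff note → the approval → the reply from legal.
The follow-up reaches the reply from legal via the follow-up → the approval → the reply from legal.
The kickoff note reaches the reply from legal via the kickoff note → the approval → the reply from legal.
Likewise the out-of-office reply reaches the reply from legal by chaining the stated constraints.
No chain forces the calendar invite (or any of the others) ahead of the reply from legal.
That's the agenda, the approval, the follow-up, the kickoff note, and the out-of-office reply — 5 in all.

5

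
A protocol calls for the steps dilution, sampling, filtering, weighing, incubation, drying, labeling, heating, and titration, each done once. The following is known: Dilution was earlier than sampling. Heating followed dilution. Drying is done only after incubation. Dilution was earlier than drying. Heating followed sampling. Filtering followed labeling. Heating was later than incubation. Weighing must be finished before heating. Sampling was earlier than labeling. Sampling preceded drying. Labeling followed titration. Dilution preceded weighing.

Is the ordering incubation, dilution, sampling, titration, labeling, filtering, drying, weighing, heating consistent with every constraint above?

Check each stated constraint against the proposed order — e.g. dilution is ahead of heating; incubation is ahead of heating. Every pair is in the required order; nothing is violated.

yes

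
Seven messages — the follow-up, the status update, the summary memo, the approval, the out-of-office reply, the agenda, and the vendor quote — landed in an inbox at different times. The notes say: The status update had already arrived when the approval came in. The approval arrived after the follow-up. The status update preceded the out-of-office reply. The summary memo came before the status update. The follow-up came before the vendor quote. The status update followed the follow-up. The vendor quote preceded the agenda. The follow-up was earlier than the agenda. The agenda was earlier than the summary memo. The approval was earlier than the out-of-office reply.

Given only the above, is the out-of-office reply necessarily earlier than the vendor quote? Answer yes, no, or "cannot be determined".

Tracing the constraints gives the vendor quote → the agenda → the summary memo → the status update → the out-of-office reply, so the vendor quote must come before the out-of-office reply.
That means the out-of-office reply cannot be before the vendor quote.

no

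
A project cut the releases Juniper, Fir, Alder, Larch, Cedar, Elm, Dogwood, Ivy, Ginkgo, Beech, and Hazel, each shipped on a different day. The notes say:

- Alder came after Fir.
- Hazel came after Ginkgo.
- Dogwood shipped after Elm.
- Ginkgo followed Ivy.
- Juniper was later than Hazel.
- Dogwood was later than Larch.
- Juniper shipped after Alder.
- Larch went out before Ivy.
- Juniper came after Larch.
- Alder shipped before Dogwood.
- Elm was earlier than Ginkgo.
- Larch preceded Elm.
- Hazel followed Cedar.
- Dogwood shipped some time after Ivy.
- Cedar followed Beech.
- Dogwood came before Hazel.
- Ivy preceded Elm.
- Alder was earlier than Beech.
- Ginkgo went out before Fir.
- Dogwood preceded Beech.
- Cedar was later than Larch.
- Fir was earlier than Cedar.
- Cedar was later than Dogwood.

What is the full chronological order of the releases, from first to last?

Larch, Ivy, Elm, Ginkgo, Fir, Alder, Dogwood, Beech, Cedar, Hazel, Juniper

The constraints fix every adjacent pair, so only one ordering works:
Larch → Ivy → Elm → Ginkgo → Fir → Alder → Dogwood → Beech → Cedar → Hazel → Juniper.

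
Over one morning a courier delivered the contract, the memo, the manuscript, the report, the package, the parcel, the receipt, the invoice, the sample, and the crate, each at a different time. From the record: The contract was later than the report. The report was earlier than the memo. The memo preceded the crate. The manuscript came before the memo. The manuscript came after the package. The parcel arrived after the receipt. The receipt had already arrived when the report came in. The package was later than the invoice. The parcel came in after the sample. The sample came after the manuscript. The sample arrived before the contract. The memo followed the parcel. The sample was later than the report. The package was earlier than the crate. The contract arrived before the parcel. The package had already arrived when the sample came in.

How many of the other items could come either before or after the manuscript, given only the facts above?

2

Forced before the manuscript: the invoice and the package; forced after the manuscript: the contract, the crate, the memo, the parcel, and the sample.
That leaves the receipt and the report with no forced order relative to the manuscript — 2.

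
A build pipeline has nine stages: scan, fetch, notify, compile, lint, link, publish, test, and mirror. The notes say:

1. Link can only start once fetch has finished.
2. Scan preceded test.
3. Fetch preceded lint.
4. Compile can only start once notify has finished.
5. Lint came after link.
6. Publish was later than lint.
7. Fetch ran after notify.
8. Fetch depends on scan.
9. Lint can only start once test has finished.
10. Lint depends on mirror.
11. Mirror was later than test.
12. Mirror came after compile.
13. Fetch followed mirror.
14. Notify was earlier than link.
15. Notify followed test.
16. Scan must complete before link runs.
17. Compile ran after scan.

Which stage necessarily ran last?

publish

Every other stage has a chain of constraints placing it before publish, so publish is last.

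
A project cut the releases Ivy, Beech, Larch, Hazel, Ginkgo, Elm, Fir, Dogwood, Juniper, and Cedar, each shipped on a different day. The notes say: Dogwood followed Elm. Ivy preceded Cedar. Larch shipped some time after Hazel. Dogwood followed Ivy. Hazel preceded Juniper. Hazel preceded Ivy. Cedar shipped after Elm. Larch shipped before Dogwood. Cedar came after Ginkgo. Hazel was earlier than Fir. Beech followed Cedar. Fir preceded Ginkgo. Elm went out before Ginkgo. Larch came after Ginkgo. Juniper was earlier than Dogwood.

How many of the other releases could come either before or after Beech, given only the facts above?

Forced before Beech: Cedar, Elm, Fir, Ginkgo, Hazel, and Ivy.
That leaves Dogwood, Juniper, and Larch with no forced order relative to Beech — 3.

3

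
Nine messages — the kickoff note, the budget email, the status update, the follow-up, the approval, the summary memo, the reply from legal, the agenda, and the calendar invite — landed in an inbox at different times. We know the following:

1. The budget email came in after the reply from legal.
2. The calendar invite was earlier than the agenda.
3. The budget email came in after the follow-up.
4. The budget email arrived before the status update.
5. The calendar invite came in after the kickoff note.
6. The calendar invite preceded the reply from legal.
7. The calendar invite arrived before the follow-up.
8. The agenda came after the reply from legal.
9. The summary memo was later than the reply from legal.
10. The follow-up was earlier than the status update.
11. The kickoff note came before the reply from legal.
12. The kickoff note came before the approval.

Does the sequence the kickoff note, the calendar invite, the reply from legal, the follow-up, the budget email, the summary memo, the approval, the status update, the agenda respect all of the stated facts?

yes

Check each stated constraint against the proposed order — e.g. the kickoff note is ahead of the approval; the calendar invite is ahead of the agenda. Every pair is in the required order; nothing is violated.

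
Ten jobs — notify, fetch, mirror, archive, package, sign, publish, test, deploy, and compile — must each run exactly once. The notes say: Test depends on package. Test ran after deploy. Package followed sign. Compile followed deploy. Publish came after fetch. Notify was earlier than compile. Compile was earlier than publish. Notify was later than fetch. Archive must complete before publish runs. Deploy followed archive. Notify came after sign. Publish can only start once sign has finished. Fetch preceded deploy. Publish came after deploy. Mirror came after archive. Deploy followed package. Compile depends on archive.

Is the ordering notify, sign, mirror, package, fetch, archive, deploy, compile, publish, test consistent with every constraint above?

no

The constraints require sign before notify, but in the proposed sequence notify appears ahead of sign. That one violation is enough.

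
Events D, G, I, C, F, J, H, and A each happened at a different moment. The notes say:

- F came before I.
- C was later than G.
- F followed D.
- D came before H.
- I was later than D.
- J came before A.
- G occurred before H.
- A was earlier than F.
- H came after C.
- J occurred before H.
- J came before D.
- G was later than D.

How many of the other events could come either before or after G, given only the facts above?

Forced before G: D and J; forced after G: C and H.
That leaves A, F, and I with no forced order relative to G — 3.

3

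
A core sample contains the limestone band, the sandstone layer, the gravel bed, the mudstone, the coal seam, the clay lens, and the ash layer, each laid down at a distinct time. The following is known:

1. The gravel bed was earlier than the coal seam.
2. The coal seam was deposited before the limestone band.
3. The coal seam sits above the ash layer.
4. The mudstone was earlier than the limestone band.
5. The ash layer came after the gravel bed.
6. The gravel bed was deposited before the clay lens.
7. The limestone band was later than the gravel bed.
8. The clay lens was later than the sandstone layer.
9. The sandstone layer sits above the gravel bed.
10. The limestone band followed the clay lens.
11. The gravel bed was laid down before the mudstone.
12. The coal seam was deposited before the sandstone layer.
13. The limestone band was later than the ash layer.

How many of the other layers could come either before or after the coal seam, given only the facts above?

Forced before the coal seam: the ash layer and the gravel bed; forced after the coal seam: the clay lens, the limestone band, and the sandstone layer.
That leaves the mudstone with no forced order relative to the coal seam — 1.

1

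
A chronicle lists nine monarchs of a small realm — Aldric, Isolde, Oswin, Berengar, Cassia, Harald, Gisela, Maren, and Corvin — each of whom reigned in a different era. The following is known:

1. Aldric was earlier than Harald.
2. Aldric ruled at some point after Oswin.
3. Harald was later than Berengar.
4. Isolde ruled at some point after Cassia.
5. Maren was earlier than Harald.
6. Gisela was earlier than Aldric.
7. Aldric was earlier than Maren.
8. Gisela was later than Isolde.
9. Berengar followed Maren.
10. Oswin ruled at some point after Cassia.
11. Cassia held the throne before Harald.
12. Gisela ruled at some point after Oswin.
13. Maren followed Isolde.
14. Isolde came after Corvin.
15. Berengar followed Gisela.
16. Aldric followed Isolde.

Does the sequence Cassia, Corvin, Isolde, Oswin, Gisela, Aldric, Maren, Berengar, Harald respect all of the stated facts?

yes

Check each stated constraint against the proposed order — e.g. Isolde is ahead of Maren; Cassia is ahead of Harald. Every pair is in the required order; nothing is violated.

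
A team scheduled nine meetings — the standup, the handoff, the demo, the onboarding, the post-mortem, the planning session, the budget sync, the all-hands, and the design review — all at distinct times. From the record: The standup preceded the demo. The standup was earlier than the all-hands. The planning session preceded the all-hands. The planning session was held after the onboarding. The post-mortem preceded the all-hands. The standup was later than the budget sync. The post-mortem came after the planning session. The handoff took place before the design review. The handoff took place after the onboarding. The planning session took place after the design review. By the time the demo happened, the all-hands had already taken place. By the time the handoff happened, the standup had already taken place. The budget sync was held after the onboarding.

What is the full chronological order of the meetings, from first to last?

the onboarding, the budget sync, the standup, the handoff, the design review, the planning session, the post-mortem, the all-hands, the demo

The constraints fix every adjacent pair, so only one ordering works:
the onboarding → the budget sync → the standup → the handoff → the design review → the planning session → the post-mortem → the all-hands → the demo.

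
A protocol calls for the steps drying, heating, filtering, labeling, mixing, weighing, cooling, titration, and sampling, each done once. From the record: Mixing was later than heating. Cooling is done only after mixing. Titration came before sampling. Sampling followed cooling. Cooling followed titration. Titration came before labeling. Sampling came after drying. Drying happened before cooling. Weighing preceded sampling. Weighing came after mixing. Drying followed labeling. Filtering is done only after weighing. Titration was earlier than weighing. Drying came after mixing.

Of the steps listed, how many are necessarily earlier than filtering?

Directly stated before filtering: weighing.
Heating reaches filtering via heating → mixing → weighing → filtering.
Mixing reaches filtering via mixing → weighing → filtering.
Titration reaches filtering via titration → weighing → filtering.
That's heating, mixing, titration, and weighing — 4 in all.

4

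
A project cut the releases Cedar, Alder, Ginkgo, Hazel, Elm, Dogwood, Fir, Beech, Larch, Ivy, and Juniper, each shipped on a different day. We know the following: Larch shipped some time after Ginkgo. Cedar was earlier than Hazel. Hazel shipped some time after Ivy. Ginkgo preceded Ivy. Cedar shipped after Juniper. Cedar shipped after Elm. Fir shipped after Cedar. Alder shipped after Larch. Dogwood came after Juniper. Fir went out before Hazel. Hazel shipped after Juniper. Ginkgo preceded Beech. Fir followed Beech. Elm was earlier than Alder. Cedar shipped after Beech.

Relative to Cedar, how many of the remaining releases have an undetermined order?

Forced before Cedar: Beech, Elm, Ginkgo, and Juniper; forced after Cedar: Fir and Hazel.
That leaves Alder, Dogwood, Ivy, and Larch with no forced order relative to Cedar — 4.

4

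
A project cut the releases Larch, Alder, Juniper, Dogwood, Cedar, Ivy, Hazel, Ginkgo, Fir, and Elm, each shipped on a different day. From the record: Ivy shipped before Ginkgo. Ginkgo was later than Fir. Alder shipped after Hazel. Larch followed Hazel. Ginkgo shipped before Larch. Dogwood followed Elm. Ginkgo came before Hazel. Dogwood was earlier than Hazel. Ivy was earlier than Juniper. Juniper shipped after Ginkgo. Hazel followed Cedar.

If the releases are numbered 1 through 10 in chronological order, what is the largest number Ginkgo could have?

Ginkgo must come before Alder, Hazel, Juniper, and Larch — 4 releases forced after it.
Everything else can be placed before Ginkgo in some valid order, so Ginkgo can sit as late as position 10 − 4 = 6.

6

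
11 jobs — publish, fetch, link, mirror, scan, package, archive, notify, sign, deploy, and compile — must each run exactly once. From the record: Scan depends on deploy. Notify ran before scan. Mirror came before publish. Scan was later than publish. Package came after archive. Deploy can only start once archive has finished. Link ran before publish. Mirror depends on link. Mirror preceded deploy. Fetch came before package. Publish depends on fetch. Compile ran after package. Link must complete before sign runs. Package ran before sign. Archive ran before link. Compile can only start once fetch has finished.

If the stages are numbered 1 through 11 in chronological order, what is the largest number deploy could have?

Deploy must come before scan — 1 stage forced after it.
Everything else can be placed before deploy in some valid order, so deploy can sit as late as position 11 − 1 = 10.

10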